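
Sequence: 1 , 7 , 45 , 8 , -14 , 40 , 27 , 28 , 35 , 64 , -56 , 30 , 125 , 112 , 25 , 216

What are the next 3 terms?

-224, 20, 343

Split by position mod 3: positions 1, 4, 7, … form one track, and each other residue class forms its own.
Track A = 1, 8, 27, 64, 125, 216: the cubes 1³, 2³, 3³, ….
Track B = 7, -14, 28, -56, 112: multiplying by -2 each time.
Track C = 45, 40, 35, 30, 25: arithmetic, step −5.
Position 17 → track B, term 6 = -224.
Term 18 comes from track C (its 6th entry): 20.
The 19th slot belongs to track A; its 7th term is 343.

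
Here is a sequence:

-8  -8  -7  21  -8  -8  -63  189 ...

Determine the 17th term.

Positions follow the repeating pattern AABB; grouping by letter gives 2 tracks.
Stream A is -8, -8, -8, -8, which is always -8.
Stream B is -7, 21, -63, 189, which is geometric, ×-3 each step.
Position 17 → stream A, term 9 = -8.

-8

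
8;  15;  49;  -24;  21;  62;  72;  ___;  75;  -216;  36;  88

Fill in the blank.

Split by position mod 3 into 3 tracks.
Track A: 8, -24, 72, -216. Geometric with ratio -3.
Track B: 15, 21, ?, 36. Triangular numbers starting at T_5.
Track C: 49, 62, 75, 88. Arithmetic with common difference +13.
Filling track B at index 3 by its rule yields 28.

28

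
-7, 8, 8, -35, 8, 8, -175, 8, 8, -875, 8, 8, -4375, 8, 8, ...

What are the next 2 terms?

-21875, 8

Reading positions in blocks of 3 reveals the pattern ABB — 2 tracks woven together.
Stream A = -7, -35, -175, -875, -4375: geometric, ×5 each step.
Stream B = 8, 8, 8, 8, 8, 8, 8, 8, 8, 8: the constant sequence 8.
Position 16 → stream A, term 6 = -21875.
Term 17 comes from stream B (its 11th entry): 8.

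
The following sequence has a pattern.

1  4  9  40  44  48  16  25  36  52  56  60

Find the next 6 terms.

49, 64, 81, 64, 68, 72

The slot pattern repeats as AAABBB (period 6), so there are 2 interleaved tracks.
Subsequence A: 1, 4, 9, 16, 25, 36 (perfect squares starting at 1²).
Subsequence B: 40, 44, 48, 52, 56, 60 (adding 4 each time).
Position 13 → subsequence A, term 7 = 49.
Position 14 → subsequence A, term 8 = 64.
Position 15 → subsequence A, term 9 = 81.
The 16th slot belongs to subsequence B; its 7th term is 64.
The 17th slot belongs to subsequence B; its 8th term is 68.
Position 18 → subsequence B, term 9 = 72.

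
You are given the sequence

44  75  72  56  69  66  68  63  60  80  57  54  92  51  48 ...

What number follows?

104

The slot pattern repeats as ABB (period 3), so there are 2 interleaved tracks.
Track A: 44, 56, 68, 80, 92 — linear: a_n = 32 + 12·n.
Track B: 75, 72, 69, 66, 63, 60, 57, 54, 51, 48 — arithmetic, step −3.
The 16th slot belongs to track A; its 6th term is 104.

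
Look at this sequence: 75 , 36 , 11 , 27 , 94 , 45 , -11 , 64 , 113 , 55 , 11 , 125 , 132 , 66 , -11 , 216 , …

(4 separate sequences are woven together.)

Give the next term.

Taking every 4th term gives 4 separate tracks.
Track A: 75, 94, 113, 132. Linear: a_n = 56 + 19·n.
Track B: 36, 45, 55, 66. Triangular numbers starting at T_8.
Track C: 11, -11, 11, -11. Oscillating between 11 and -11.
Track D: 27, 64, 125, 216. Consecutive cubes n³ from n = 3.
The 17th slot belongs to track A; its 5th term is 151.

151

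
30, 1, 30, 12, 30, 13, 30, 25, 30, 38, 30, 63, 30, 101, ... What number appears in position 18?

Split by position mod 2 into 2 tracks.
Track A is 30, 30, 30, 30, 30, 30, 30, which is always 30.
Track B is 1, 12, 13, 25, 38, 63, 101, which is Fibonacci-style (each term is the sum of the two before it).
Term 18 comes from track B (its 9th entry): 265.

265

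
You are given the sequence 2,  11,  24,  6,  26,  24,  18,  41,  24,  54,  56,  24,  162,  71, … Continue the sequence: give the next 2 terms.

24, 486

Read the sequence 3 terms at a time; column i is its own pattern.
Track A: 2, 6, 18, 54, 162. Geometric with ratio 3.
Track B: 11, 26, 41, 56, 71. Arithmetic, step +15.
Track C: 24, 24, 24, 24. Always 24.
The 15th slot belongs to track C; its 5th term is 24.
The 16th slot belongs to track A; its 6th term is 486.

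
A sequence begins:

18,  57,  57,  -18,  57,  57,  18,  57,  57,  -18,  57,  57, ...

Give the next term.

Positions follow the repeating pattern ABB; grouping by letter gives 2 tracks.
Stream A: 18, -18, 18, -18 (the oscillation 18·(−1)^(n+1)).
Stream B: 57, 57, 57, 57, 57, 57, 57, 57 (always 57).
The 13th slot belongs to stream A; its 5th term is 18.

18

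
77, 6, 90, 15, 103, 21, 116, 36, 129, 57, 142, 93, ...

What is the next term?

Taking every 2nd term gives 2 separate tracks.
Track A: 77, 90, 103, 116, 129, 142 (adding 13 each time).
Track B: 6, 15, 21, 36, 57, 93 (each term equals the sum of the previous two).
Position 13 → track A, term 7 = 155.

155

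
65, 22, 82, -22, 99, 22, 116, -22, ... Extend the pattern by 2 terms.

Taking every 2nd term gives 2 separate tracks.
Subsequence A: 65, 82, 99, 116. Arithmetic, step +17.
Subsequence B: 22, -22, 22, -22. The oscillation 22·(−1)^(n+1).
Position 9 → subsequence A, term 5 = 133.
The 10th slot belongs to subsequence B; its 5th term is 22.

133, 22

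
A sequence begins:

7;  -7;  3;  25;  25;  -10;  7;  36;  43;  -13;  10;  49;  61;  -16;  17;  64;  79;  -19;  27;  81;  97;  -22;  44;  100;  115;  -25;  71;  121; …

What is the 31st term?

The terms cycle through 4 interleaved subsequences.
Subsequence A = 7, 25, 43, 61, 79, 97, 115: adding 18 each time.
Subsequence B = -7, -10, -13, -16, -19, -22, -25: arithmetic with common difference −3.
Subsequence C = 3, 7, 10, 17, 27, 44, 71: each term equals the sum of the previous two.
Subsequence D = 25, 36, 49, 64, 81, 100, 121: the squares 5², 6², 7², ….
Position 31 falls in subsequence C as its term 8, giving 115.

115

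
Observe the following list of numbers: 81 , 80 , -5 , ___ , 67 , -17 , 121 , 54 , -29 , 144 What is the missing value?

The terms cycle through 3 interleaved subsequences.
Stream A: 81, ?, 121, 144. The squares 9², 10², 11², ….
Stream B: 80, 67, 54. Linear: a_n = 93 − 13·n.
Stream C: -5, -17, -29. Arithmetic, step −12.
The gap is stream A's term 2; the rule gives 100.

100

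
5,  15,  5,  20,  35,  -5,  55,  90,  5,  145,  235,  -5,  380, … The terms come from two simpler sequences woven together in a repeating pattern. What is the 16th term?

995

Reading positions in blocks of 3 reveals the pattern AAB — 2 tracks woven together.
Track A: 5, 15, 20, 35, 55, 90, 145, 235, 380 (each term equals the sum of the previous two).
Track B: 5, -5, 5, -5 (the oscillation 5·(−1)^(n+1)).
Term 16 comes from track A (its 11th entry): 995.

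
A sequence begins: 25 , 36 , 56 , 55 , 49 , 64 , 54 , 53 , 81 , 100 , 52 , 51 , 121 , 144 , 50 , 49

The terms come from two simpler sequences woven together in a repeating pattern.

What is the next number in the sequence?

169

Reading positions in blocks of 4 reveals the pattern AABB — 2 tracks woven together.
Track A: 25, 36, 49, 64, 81, 100, 121, 144 (perfect squares starting at 5²).
Track B: 56, 55, 54, 53, 52, 51, 50, 49 (linear: a_n = 57 − n).
The 17th slot belongs to track A; its 9th term is 169.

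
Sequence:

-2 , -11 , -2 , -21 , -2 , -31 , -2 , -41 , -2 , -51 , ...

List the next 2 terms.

Split by position mod 2 into 2 tracks.
Track A = -2, -2, -2, -2, -2: the constant sequence -2.
Track B = -11, -21, -31, -41, -51: arithmetic, step −10.
Term 11 comes from track A (its 6th entry): -2.
Position 12 falls in track B as its term 6, giving -61.

-2, -61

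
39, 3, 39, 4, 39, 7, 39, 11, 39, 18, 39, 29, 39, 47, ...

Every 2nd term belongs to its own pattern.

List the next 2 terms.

39, 76

Taking every 2nd term gives 2 separate tracks.
Track A: 39, 39, 39, 39, 39, 39, 39. The constant sequence 39.
Track B: 3, 4, 7, 11, 18, 29, 47. A Fibonacci-like recurrence a_n = a_{n-1} + a_{n-2}.
Position 15 falls in track A as its term 8, giving 39.
The 16th slot belongs to track B; its 8th term is 76.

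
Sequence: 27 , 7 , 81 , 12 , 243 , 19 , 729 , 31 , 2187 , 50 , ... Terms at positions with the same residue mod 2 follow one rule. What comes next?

The terms cycle through 2 interleaved subsequences.
Track A is 27, 81, 243, 729, 2187, which is successive powers of 3.
Track B is 7, 12, 19, 31, 50, which is a Fibonacci-like recurrence a_n = a_{n-1} + a_{n-2}.
Position 11 falls in track A as its term 6, giving 6561.

6561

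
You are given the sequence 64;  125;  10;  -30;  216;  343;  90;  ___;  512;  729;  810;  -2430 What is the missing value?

-270

Reading positions in blocks of 4 reveals the pattern AABB — 2 tracks woven together.
Subsequence A: 64, 125, 216, 343, 512, 729 (consecutive cubes n³ from n = 4).
Subsequence B: 10, -30, 90, ?, 810, -2430 (a geometric progression (common ratio -3)).
The gap is subsequence B's term 4; the rule gives -270.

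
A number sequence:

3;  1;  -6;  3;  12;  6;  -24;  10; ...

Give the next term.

48

Odd-indexed and even-indexed terms follow separate rules.
Track A: 3, -6, 12, -24 — multiplying by -2 each time.
Track B: 1, 3, 6, 10 — triangular numbers starting at T_1.
Position 9 falls in track A as its term 5, giving 48.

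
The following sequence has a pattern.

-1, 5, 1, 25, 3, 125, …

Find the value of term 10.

Taking every 2nd term gives 2 separate tracks.
Track A: -1, 1, 3 — adding 2 each time.
Track B: 5, 25, 125 — powers of 5.
The 10th slot belongs to track B; its 5th term is 3125.

3125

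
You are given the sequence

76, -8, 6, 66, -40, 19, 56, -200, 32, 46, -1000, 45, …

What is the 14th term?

-5000

Taking every 3rd term gives 3 separate tracks.
Stream A: 76, 66, 56, 46. Arithmetic, step −10.
Stream B: -8, -40, -200, -1000. Multiplying by 5 each time.
Stream C: 6, 19, 32, 45. Arithmetic with common difference +13.
The 14th slot belongs to stream B; its 5th term is -5000.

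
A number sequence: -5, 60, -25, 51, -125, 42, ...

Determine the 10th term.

24

Split by position mod 2 into 2 tracks.
Track A: -5, -25, -125. Geometric with ratio 5.
Track B: 60, 51, 42. Subtracting 9 each time.
The 10th slot belongs to track B; its 5th term is 24.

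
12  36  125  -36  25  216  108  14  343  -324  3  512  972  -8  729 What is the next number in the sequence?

The terms cycle through 3 interleaved subsequences.
Stream A = 12, -36, 108, -324, 972: a geometric progression (common ratio -3).
Stream B = 36, 25, 14, 3, -8: linear: a_n = 47 − 11·n.
Stream C = 125, 216, 343, 512, 729: the cubes 5³, 6³, 7³, ….
The 16th slot belongs to stream A; its 6th term is -2916.

-2916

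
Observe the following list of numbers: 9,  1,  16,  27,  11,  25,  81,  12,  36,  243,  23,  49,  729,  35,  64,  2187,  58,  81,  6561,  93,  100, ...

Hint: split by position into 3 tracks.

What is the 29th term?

The terms cycle through 3 interleaved subsequences.
Track A: 9, 27, 81, 243, 729, 2187, 6561 — geometric with ratio 3.
Track B: 1, 11, 12, 23, 35, 58, 93 — Fibonacci-style (each term is the sum of the two before it).
Track C: 16, 25, 36, 49, 64, 81, 100 — consecutive squares n² from n = 4.
The 29th slot belongs to track B; its 10th term is 395.

395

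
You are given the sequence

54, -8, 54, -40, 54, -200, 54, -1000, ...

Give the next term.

54

Odd-indexed and even-indexed terms follow separate rules.
Track A = 54, 54, 54, 54: constant 54.
Track B = -8, -40, -200, -1000: geometric, ×5 each step.
The 9th slot belongs to track A; its 5th term is 54.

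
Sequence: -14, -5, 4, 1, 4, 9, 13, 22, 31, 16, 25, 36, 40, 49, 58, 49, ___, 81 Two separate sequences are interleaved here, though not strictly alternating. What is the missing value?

Positions follow the repeating pattern AAABBB; grouping by letter gives 2 tracks.
Stream A: -14, -5, 4, 13, 22, 31, 40, 49, 58 (arithmetic with common difference +9).
Stream B: 1, 4, 9, 16, 25, 36, 49, ?, 81 (consecutive squares n² from n = 1).
Filling stream B at index 8 by its rule yields 64.

64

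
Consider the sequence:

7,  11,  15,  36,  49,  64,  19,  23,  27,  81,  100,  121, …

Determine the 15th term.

39

The slot pattern repeats as AAABBB (period 6), so there are 2 interleaved tracks.
Track A: 7, 11, 15, 19, 23, 27 — linear: a_n = 3 + 4·n.
Track B: 36, 49, 64, 81, 100, 121 — consecutive squares n² from n = 6.
Term 15 comes from track A (its 9th entry): 39.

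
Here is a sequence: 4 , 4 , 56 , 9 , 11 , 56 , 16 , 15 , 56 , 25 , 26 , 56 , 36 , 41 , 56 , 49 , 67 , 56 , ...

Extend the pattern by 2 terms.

64, 108

Split by position mod 3: positions 1, 4, 7, … form one track, and each other residue class forms its own.
Track A: 4, 9, 16, 25, 36, 49. The squares 2², 3², 4², ….
Track B: 4, 11, 15, 26, 41, 67. Fibonacci-style (each term is the sum of the two before it).
Track C: 56, 56, 56, 56, 56, 56. Constant 56.
Position 19 falls in track A as its term 7, giving 64.
Position 20 falls in track B as its term 7, giving 108.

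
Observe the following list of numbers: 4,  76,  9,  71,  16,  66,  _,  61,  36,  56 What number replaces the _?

25

Positions 1, 3, 5, … form one subsequence and positions 2, 4, 6, … form another.
Stream A: 4, 9, 16, ?, 36 (the squares 2², 3², 4², …).
Stream B: 76, 71, 66, 61, 56 (arithmetic, step −5).
So the missing entry in stream A is 25.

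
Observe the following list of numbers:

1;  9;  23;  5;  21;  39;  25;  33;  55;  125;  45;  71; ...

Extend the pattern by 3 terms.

625, 57, 87

Read the sequence 3 terms at a time; column i is its own pattern.
Stream A = 1, 5, 25, 125: geometric, ×5 each step.
Stream B = 9, 21, 33, 45: arithmetic with common difference +12.
Stream C = 23, 39, 55, 71: arithmetic with common difference +16.
The 13th slot belongs to stream A; its 5th term is 625.
Term 14 comes from stream B (its 5th entry): 57.
Position 15 → stream C, term 5 = 87.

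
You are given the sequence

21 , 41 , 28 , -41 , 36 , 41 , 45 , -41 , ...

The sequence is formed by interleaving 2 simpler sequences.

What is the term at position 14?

Positions 1, 3, 5, … form one subsequence and positions 2, 4, 6, … form another.
Subsequence A is 21, 28, 36, 45, which is triangular numbers starting at T_6.
Subsequence B is 41, -41, 41, -41, which is alternating ±41.
The 14th slot belongs to subsequence B; its 7th term is 41.

41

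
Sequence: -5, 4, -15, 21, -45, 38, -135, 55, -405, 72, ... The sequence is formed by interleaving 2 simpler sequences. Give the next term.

-1215

The terms cycle through 2 interleaved subsequences.
Track A is -5, -15, -45, -135, -405, which is multiplying by 3 each time.
Track B is 4, 21, 38, 55, 72, which is adding 17 each time.
The 11th slot belongs to track A; its 6th term is -1215.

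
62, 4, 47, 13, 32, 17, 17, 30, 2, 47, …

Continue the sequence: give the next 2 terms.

-13, 77

Split by position mod 2 into 2 tracks.
Subsequence A: 62, 47, 32, 17, 2 — arithmetic, step −15.
Subsequence B: 4, 13, 17, 30, 47 — Fibonacci-style (each term is the sum of the two before it).
Position 11 → subsequence A, term 6 = -13.
Position 12 → subsequence B, term 6 = 77.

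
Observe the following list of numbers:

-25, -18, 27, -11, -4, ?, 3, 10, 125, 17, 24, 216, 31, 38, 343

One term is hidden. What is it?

The slot pattern repeats as AAB (period 3), so there are 2 interleaved tracks.
Track A: -25, -18, -11, -4, 3, 10, 17, 24, 31, 38. Linear: a_n = -32 + 7·n.
Track B: 27, ?, 125, 216, 343. Consecutive cubes n³ from n = 3.
So the missing entry in track B is 64.

64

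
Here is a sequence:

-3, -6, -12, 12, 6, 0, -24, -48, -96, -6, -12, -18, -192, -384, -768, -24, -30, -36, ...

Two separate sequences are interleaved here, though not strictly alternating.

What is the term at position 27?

-49152

Reading positions in blocks of 6 reveals the pattern AAABBB — 2 tracks woven together.
Stream A = -3, -6, -12, -24, -48, -96, -192, -384, -768: geometric, ×2 each step.
Stream B = 12, 6, 0, -6, -12, -18, -24, -30, -36: linear: a_n = 18 − 6·n.
Term 27 comes from stream A (its 15th entry): -49152.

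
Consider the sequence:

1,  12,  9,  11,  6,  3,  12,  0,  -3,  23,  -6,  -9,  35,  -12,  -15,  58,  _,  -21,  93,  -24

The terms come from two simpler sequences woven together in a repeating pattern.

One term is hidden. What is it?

Positions follow the repeating pattern ABB; grouping by letter gives 2 tracks.
Stream A is 1, 11, 12, 23, 35, 58, 93, which is a Fibonacci-like recurrence a_n = a_{n-1} + a_{n-2}.
Stream B is 12, 9, 6, 3, 0, -3, -6, -9, -12, -15, ?, -21, -24, which is linear: a_n = 15 − 3·n.
Stream B's pattern makes the blank -18.

-18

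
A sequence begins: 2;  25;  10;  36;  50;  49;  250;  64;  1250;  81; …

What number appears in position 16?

144

Odd-indexed and even-indexed terms follow separate rules.
Stream A is 2, 10, 50, 250, 1250, which is geometric, ×5 each step.
Stream B is 25, 36, 49, 64, 81, which is consecutive squares n² from n = 5.
Term 16 comes from stream B (its 8th entry): 144.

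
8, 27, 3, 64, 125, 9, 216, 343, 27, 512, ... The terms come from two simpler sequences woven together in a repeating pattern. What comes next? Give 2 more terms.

729, 81

The slot pattern repeats as AAB (period 3), so there are 2 interleaved tracks.
Subsequence A = 8, 27, 64, 125, 216, 343, 512: the cubes 2³, 3³, 4³, ….
Subsequence B = 3, 9, 27: powers of 3.
Term 11 comes from subsequence A (its 8th entry): 729.
The 12th slot belongs to subsequence B; its 4th term is 81.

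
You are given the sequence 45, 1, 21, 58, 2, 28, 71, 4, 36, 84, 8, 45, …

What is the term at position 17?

Split by position mod 3: positions 1, 4, 7, … form one track, and each other residue class forms its own.
Subsequence A: 45, 58, 71, 84 (arithmetic with common difference +13).
Subsequence B: 1, 2, 4, 8 (powers 2^0, 2^1, 2^2, …).
Subsequence C: 21, 28, 36, 45 (triangular numbers n(n+1)/2 for n = 6, 7, …).
Position 17 → subsequence B, term 6 = 32.

32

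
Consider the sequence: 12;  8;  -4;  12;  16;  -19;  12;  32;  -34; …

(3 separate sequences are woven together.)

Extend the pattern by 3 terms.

12, 64, -49

The terms cycle through 3 interleaved subsequences.
Subsequence A: 12, 12, 12 — always 12.
Subsequence B: 8, 16, 32 — successive powers of 2.
Subsequence C: -4, -19, -34 — subtracting 15 each time.
Term 10 comes from subsequence A (its 4th entry): 12.
The 11th slot belongs to subsequence B; its 4th term is 64.
Term 12 comes from subsequence C (its 4th entry): -49.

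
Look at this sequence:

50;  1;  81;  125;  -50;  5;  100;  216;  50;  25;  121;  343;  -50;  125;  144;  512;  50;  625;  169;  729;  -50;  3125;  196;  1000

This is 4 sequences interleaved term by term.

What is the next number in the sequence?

The terms cycle through 4 interleaved subsequences.
Track A = 50, -50, 50, -50, 50, -50: the oscillation 50·(−1)^(n+1).
Track B = 1, 5, 25, 125, 625, 3125: powers 5^0, 5^1, 5^2, ….
Track C = 81, 100, 121, 144, 169, 196: consecutive squares n² from n = 9.
Track D = 125, 216, 343, 512, 729, 1000: the cubes 5³, 6³, 7³, ….
Position 25 → track A, term 7 = 50.

50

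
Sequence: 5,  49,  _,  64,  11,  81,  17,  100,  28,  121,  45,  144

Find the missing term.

Odd-indexed and even-indexed terms follow separate rules.
Stream A = 5, ?, 11, 17, 28, 45: Fibonacci-style (each term is the sum of the two before it).
Stream B = 49, 64, 81, 100, 121, 144: perfect squares starting at 7².
So the missing entry in stream A is 6.

6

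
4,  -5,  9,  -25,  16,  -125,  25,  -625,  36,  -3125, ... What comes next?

Split by position mod 2 into 2 tracks.
Stream A: 4, 9, 16, 25, 36 (perfect squares starting at 2²).
Stream B: -5, -25, -125, -625, -3125 (multiplying by 5 each time).
Term 11 comes from stream A (its 6th entry): 49.

49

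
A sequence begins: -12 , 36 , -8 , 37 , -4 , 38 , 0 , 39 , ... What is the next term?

4

Split by position mod 2 into 2 tracks.
Track A = -12, -8, -4, 0: arithmetic, step +4.
Track B = 36, 37, 38, 39: adding 1 each time.
Position 9 → track A, term 5 = 4.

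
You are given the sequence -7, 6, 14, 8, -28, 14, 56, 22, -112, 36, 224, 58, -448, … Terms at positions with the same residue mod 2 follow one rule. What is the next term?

The terms cycle through 2 interleaved subsequences.
Track A = -7, 14, -28, 56, -112, 224, -448: multiplying by -2 each time.
Track B = 6, 8, 14, 22, 36, 58: each term equals the sum of the previous two.
The 14th slot belongs to track B; its 7th term is 94.

94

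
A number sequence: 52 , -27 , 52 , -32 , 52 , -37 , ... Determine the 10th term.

-47

Odd-indexed and even-indexed terms follow separate rules.
Stream A: 52, 52, 52 — constant 52.
Stream B: -27, -32, -37 — subtracting 5 each time.
Position 10 → stream B, term 5 = -47.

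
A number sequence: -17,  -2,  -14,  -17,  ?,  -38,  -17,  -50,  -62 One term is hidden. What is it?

-26

Positions follow the repeating pattern ABB; grouping by letter gives 2 tracks.
Track A: -17, -17, -17 (the constant sequence -17).
Track B: -2, -14, ?, -38, -50, -62 (linear: a_n = 10 − 12·n).
Track B's pattern makes the blank -26.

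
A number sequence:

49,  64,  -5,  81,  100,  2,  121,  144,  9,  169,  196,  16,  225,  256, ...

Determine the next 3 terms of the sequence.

23, 289, 324

Positions follow the repeating pattern AAB; grouping by letter gives 2 tracks.
Stream A: 49, 64, 81, 100, 121, 144, 169, 196, 225, 256 — consecutive squares n² from n = 7.
Stream B: -5, 2, 9, 16 — adding 7 each time.
The 15th slot belongs to stream B; its 5th term is 23.
Position 16 falls in stream A as its term 11, giving 289.
Term 17 comes from stream A (its 12th entry): 324.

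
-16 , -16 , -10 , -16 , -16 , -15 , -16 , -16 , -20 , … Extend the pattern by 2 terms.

-16, -16

Reading positions in blocks of 3 reveals the pattern AAB — 2 tracks woven together.
Track A = -16, -16, -16, -16, -16, -16: the constant sequence -16.
Track B = -10, -15, -20: arithmetic with common difference −5.
Term 10 comes from track A (its 7th entry): -16.
The 11th slot belongs to track A; its 8th term is -16.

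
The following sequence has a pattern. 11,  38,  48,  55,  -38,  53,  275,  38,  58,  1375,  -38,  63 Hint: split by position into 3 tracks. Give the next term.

Split by position mod 3: positions 1, 4, 7, … form one track, and each other residue class forms its own.
Stream A = 11, 55, 275, 1375: geometric with ratio 5.
Stream B = 38, -38, 38, -38: alternating ±38.
Stream C = 48, 53, 58, 63: arithmetic with common difference +5.
The 13th slot belongs to stream A; its 5th term is 6875.

6875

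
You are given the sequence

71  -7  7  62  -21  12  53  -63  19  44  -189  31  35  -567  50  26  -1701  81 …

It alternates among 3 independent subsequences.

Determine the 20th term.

Taking every 3rd term gives 3 separate tracks.
Track A = 71, 62, 53, 44, 35, 26: arithmetic with common difference −9.
Track B = -7, -21, -63, -189, -567, -1701: geometric with ratio 3.
Track C = 7, 12, 19, 31, 50, 81: Fibonacci-style (each term is the sum of the two before it).
Position 20 → track B, term 7 = -5103.

-5103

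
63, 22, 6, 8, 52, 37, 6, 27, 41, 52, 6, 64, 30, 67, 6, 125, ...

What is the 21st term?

8

Split by position mod 4: positions 1, 5, 9, … form one track, and each other residue class forms its own.
Stream A is 63, 52, 41, 30, which is subtracting 11 each time.
Stream B is 22, 37, 52, 67, which is arithmetic with common difference +15.
Stream C is 6, 6, 6, 6, which is constant 6.
Stream D is 8, 27, 64, 125, which is perfect cubes starting at 2³.
Term 21 comes from stream A (its 6th entry): 8.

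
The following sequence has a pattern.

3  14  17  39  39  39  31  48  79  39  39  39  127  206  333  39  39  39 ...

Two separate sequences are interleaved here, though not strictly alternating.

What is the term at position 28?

The slot pattern repeats as AAABBB (period 6), so there are 2 interleaved tracks.
Track A: 3, 14, 17, 31, 48, 79, 127, 206, 333 (Fibonacci-style (each term is the sum of the two before it)).
Track B: 39, 39, 39, 39, 39, 39, 39, 39, 39 (always 39).
Position 28 → track B, term 13 = 39.

39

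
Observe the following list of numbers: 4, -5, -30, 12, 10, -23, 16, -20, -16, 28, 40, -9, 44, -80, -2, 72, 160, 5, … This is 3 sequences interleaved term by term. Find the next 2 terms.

116, -320

Split by position mod 3 into 3 tracks.
Track A: 4, 12, 16, 28, 44, 72. Each term equals the sum of the previous two.
Track B: -5, 10, -20, 40, -80, 160. Multiplying by -2 each time.
Track C: -30, -23, -16, -9, -2, 5. Arithmetic, step +7.
Position 19 falls in track A as its term 7, giving 116.
Position 20 falls in track B as its term 7, giving -320.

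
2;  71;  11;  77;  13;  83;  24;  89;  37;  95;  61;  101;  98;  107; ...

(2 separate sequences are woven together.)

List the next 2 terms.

Positions 1, 3, 5, … form one subsequence and positions 2, 4, 6, … form another.
Track A: 2, 11, 13, 24, 37, 61, 98 — each term equals the sum of the previous two.
Track B: 71, 77, 83, 89, 95, 101, 107 — linear: a_n = 65 + 6·n.
Position 15 falls in track A as its term 8, giving 159.
The 16th slot belongs to track B; its 8th term is 113.

159, 113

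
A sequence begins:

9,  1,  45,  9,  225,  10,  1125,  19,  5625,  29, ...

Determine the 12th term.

48

Odd-indexed and even-indexed terms follow separate rules.
Subsequence A: 9, 45, 225, 1125, 5625 (multiplying by 5 each time).
Subsequence B: 1, 9, 10, 19, 29 (Fibonacci-style (each term is the sum of the two before it)).
The 12th slot belongs to subsequence B; its 6th term is 48.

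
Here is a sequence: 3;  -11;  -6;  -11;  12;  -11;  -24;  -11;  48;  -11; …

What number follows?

-96

Odd-indexed and even-indexed terms follow separate rules.
Track A = 3, -6, 12, -24, 48: a geometric progression (common ratio -2).
Track B = -11, -11, -11, -11, -11: the constant sequence -11.
Position 11 → track A, term 6 = -96.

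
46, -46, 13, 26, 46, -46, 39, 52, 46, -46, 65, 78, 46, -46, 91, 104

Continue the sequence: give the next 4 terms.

Positions follow the repeating pattern AABB; grouping by letter gives 2 tracks.
Stream A: 46, -46, 46, -46, 46, -46, 46, -46. Oscillating between 46 and -46.
Stream B: 13, 26, 39, 52, 65, 78, 91, 104. Linear: a_n = 13·n.
Position 17 falls in stream A as its term 9, giving 46.
Position 18 → stream A, term 10 = -46.
Term 19 comes from stream B (its 9th entry): 117.
The 20th slot belongs to stream B; its 10th term is 130.

46, -46, 117, 130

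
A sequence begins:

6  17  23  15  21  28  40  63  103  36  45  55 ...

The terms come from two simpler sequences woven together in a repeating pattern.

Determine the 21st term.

The slot pattern repeats as AAABBB (period 6), so there are 2 interleaved tracks.
Track A is 6, 17, 23, 40, 63, 103, which is Fibonacci-style (each term is the sum of the two before it).
Track B is 15, 21, 28, 36, 45, 55, which is triangular numbers n(n+1)/2 for n = 5, 6, ….
Position 21 falls in track A as its term 12, giving 1843.

1843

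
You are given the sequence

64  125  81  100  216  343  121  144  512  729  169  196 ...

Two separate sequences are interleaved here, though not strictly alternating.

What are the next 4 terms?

1000, 1331, 225, 256

Reading positions in blocks of 4 reveals the pattern AABB — 2 tracks woven together.
Subsequence A = 64, 125, 216, 343, 512, 729: the cubes 4³, 5³, 6³, ….
Subsequence B = 81, 100, 121, 144, 169, 196: perfect squares starting at 9².
The 13th slot belongs to subsequence A; its 7th term is 1000.
The 14th slot belongs to subsequence A; its 8th term is 1331.
Position 15 falls in subsequence B as its term 7, giving 225.
Term 16 comes from subsequence B (its 8th entry): 256.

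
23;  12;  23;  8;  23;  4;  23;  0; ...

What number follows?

23

Odd-indexed and even-indexed terms follow separate rules.
Track A = 23, 23, 23, 23: constant 23.
Track B = 12, 8, 4, 0: linear: a_n = 16 − 4·n.
Position 9 → track A, term 5 = 23.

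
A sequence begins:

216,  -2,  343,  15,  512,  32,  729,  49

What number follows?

1000

Odd-indexed and even-indexed terms follow separate rules.
Track A: 216, 343, 512, 729 — the cubes 6³, 7³, 8³, ….
Track B: -2, 15, 32, 49 — arithmetic with common difference +17.
Position 9 → track A, term 5 = 1000.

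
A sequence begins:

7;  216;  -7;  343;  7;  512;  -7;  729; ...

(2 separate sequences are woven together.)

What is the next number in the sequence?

7

Odd-indexed and even-indexed terms follow separate rules.
Track A = 7, -7, 7, -7: alternating ±7.
Track B = 216, 343, 512, 729: perfect cubes starting at 6³.
Position 9 falls in track A as its term 5, giving 7.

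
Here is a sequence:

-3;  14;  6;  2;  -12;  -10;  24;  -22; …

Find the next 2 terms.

Positions 1, 3, 5, … form one subsequence and positions 2, 4, 6, … form another.
Subsequence A: -3, 6, -12, 24. Multiplying by -2 each time.
Subsequence B: 14, 2, -10, -22. Arithmetic, step −12.
The 9th slot belongs to subsequence A; its 5th term is -48.
The 10th slot belongs to subsequence B; its 5th term is -34.

-48, -34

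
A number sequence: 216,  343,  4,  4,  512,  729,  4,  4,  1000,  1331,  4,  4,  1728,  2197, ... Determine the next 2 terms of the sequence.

4, 4

Reading positions in blocks of 4 reveals the pattern AABB — 2 tracks woven together.
Subsequence A is 216, 343, 512, 729, 1000, 1331, 1728, 2197, which is the cubes 6³, 7³, 8³, ….
Subsequence B is 4, 4, 4, 4, 4, 4, which is always 4.
Term 15 comes from subsequence B (its 7th entry): 4.
The 16th slot belongs to subsequence B; its 8th term is 4.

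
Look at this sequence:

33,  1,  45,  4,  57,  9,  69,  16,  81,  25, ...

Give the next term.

The terms cycle through 2 interleaved subsequences.
Track A: 33, 45, 57, 69, 81 — adding 12 each time.
Track B: 1, 4, 9, 16, 25 — the squares 1², 2², 3², ….
Position 11 falls in track A as its term 6, giving 93.

93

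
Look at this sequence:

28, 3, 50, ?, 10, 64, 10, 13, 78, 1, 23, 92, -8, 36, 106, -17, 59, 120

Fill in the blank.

19

Taking every 3rd term gives 3 separate tracks.
Track A: 28, ?, 10, 1, -8, -17 (arithmetic with common difference −9).
Track B: 3, 10, 13, 23, 36, 59 (a Fibonacci-like recurrence a_n = a_{n-1} + a_{n-2}).
Track C: 50, 64, 78, 92, 106, 120 (arithmetic, step +14).
The gap is track A's term 2; the rule gives 19.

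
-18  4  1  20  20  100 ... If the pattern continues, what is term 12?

12500

The terms cycle through 2 interleaved subsequences.
Track A = -18, 1, 20: linear: a_n = -37 + 19·n.
Track B = 4, 20, 100: geometric with ratio 5.
Position 12 falls in track B as its term 6, giving 12500.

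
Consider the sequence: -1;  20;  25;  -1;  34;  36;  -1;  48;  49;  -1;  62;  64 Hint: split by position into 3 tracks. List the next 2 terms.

-1, 76

Split by position mod 3: positions 1, 4, 7, … form one track, and each other residue class forms its own.
Stream A is -1, -1, -1, -1, which is constant -1.
Stream B is 20, 34, 48, 62, which is arithmetic, step +14.
Stream C is 25, 36, 49, 64, which is consecutive squares n² from n = 5.
Term 13 comes from stream A (its 5th entry): -1.
Term 14 comes from stream B (its 5th entry): 76.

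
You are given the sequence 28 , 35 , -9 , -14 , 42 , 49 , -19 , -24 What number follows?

Reading positions in blocks of 4 reveals the pattern AABB — 2 tracks woven together.
Subsequence A = 28, 35, 42, 49: arithmetic, step +7.
Subsequence B = -9, -14, -19, -24: arithmetic with common difference −5.
Position 9 → subsequence A, term 5 = 56.

56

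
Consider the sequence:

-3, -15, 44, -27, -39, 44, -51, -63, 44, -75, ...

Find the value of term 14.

-111

Reading positions in blocks of 3 reveals the pattern AAB — 2 tracks woven together.
Track A = -3, -15, -27, -39, -51, -63, -75: arithmetic with common difference −12.
Track B = 44, 44, 44: the constant sequence 44.
Position 14 falls in track A as its term 10, giving -111.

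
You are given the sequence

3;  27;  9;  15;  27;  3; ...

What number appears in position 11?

Odd-indexed and even-indexed terms follow separate rules.
Stream A: 3, 9, 27. Successive powers of 3.
Stream B: 27, 15, 3. Arithmetic with common difference −12.
Position 11 falls in stream A as its term 6, giving 729.

729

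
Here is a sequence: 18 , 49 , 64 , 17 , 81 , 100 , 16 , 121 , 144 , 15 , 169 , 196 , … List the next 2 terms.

The slot pattern repeats as ABB (period 3), so there are 2 interleaved tracks.
Stream A: 18, 17, 16, 15. Arithmetic with common difference −1.
Stream B: 49, 64, 81, 100, 121, 144, 169, 196. The squares 7², 8², 9², ….
The 13th slot belongs to stream A; its 5th term is 14.
Term 14 comes from stream B (its 9th entry): 225.

14, 225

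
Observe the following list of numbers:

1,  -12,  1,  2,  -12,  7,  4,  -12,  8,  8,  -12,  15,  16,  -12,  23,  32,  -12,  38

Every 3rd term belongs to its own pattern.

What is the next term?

64

Split by position mod 3 into 3 tracks.
Track A = 1, 2, 4, 8, 16, 32: successive powers of 2.
Track B = -12, -12, -12, -12, -12, -12: the constant sequence -12.
Track C = 1, 7, 8, 15, 23, 38: each term equals the sum of the previous two.
Position 19 falls in track A as its term 7, giving 64.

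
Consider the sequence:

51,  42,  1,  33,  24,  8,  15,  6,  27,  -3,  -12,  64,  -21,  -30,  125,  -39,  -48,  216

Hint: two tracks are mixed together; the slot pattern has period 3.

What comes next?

The slot pattern repeats as AAB (period 3), so there are 2 interleaved tracks.
Track A = 51, 42, 33, 24, 15, 6, -3, -12, -21, -30, -39, -48: subtracting 9 each time.
Track B = 1, 8, 27, 64, 125, 216: consecutive cubes n³ from n = 1.
Position 19 falls in track A as its term 13, giving -57.

-57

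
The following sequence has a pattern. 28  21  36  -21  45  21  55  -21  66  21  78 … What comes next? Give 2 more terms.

Taking every 2nd term gives 2 separate tracks.
Track A: 28, 36, 45, 55, 66, 78 — the triangular numbers T_7, T_8, ….
Track B: 21, -21, 21, -21, 21 — oscillating between 21 and -21.
Position 12 → track B, term 6 = -21.
Position 13 → track A, term 7 = 91.

-21, 91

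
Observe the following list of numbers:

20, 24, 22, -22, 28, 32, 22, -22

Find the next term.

36

Positions follow the repeating pattern AABB; grouping by letter gives 2 tracks.
Track A: 20, 24, 28, 32. Arithmetic with common difference +4.
Track B: 22, -22, 22, -22. Alternating ±22.
Position 9 falls in track A as its term 5, giving 36.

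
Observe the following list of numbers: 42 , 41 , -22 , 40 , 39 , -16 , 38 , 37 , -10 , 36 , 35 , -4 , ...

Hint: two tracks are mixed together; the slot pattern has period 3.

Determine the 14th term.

Reading positions in blocks of 3 reveals the pattern AAB — 2 tracks woven together.
Track A: 42, 41, 40, 39, 38, 37, 36, 35 — arithmetic, step −1.
Track B: -22, -16, -10, -4 — arithmetic with common difference +6.
Term 14 comes from track A (its 10th entry): 33.

33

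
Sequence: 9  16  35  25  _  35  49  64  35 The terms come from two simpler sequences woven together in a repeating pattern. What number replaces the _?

Reading positions in blocks of 3 reveals the pattern AAB — 2 tracks woven together.
Track A: 9, 16, 25, ?, 49, 64. Perfect squares starting at 3².
Track B: 35, 35, 35. Constant 35.
Filling track A at index 4 by its rule yields 36.

36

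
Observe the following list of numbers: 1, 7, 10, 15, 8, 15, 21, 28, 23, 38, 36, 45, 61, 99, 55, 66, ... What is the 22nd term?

Reading positions in blocks of 4 reveals the pattern AABB — 2 tracks woven together.
Track A: 1, 7, 8, 15, 23, 38, 61, 99. A Fibonacci-like recurrence a_n = a_{n-1} + a_{n-2}.
Track B: 10, 15, 21, 28, 36, 45, 55, 66. The triangular numbers T_4, T_5, ….
Position 22 → track A, term 12 = 678.

678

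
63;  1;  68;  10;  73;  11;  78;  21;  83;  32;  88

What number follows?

53

Split by position mod 2 into 2 tracks.
Track A: 63, 68, 73, 78, 83, 88 — arithmetic with common difference +5.
Track B: 1, 10, 11, 21, 32 — each term equals the sum of the previous two.
Position 12 → track B, term 6 = 53.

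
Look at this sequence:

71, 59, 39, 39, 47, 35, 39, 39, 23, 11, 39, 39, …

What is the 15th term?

39

The slot pattern repeats as AABB (period 4), so there are 2 interleaved tracks.
Subsequence A: 71, 59, 47, 35, 23, 11 (arithmetic with common difference −12).
Subsequence B: 39, 39, 39, 39, 39, 39 (constant 39).
The 15th slot belongs to subsequence B; its 7th term is 39.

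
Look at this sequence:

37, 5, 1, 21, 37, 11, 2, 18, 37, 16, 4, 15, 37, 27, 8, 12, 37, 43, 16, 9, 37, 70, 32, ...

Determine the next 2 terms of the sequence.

Read the sequence 4 terms at a time; column i is its own pattern.
Stream A: 37, 37, 37, 37, 37, 37. Constant 37.
Stream B: 5, 11, 16, 27, 43, 70. Fibonacci-style (each term is the sum of the two before it).
Stream C: 1, 2, 4, 8, 16, 32. Geometric with ratio 2.
Stream D: 21, 18, 15, 12, 9. Arithmetic with common difference −3.
The 24th slot belongs to stream D; its 6th term is 6.
Term 25 comes from stream A (its 7th entry): 37.

6, 37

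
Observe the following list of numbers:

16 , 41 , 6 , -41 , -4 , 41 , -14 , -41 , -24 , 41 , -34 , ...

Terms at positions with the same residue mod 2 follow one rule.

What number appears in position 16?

-41

The terms cycle through 2 interleaved subsequences.
Track A = 16, 6, -4, -14, -24, -34: arithmetic with common difference −10.
Track B = 41, -41, 41, -41, 41: alternating ±41.
Position 16 → track B, term 8 = -41.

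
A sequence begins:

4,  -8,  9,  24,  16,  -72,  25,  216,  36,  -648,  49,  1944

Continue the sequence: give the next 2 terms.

Taking every 2nd term gives 2 separate tracks.
Stream A: 4, 9, 16, 25, 36, 49 (consecutive squares n² from n = 2).
Stream B: -8, 24, -72, 216, -648, 1944 (multiplying by -3 each time).
Position 13 → stream A, term 7 = 64.
Term 14 comes from stream B (its 7th entry): -5832.

64, -5832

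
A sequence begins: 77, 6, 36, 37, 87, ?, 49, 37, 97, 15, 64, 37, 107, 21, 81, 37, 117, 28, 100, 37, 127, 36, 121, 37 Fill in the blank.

Split by position mod 4: positions 1, 5, 9, … form one track, and each other residue class forms its own.
Track A: 77, 87, 97, 107, 117, 127. Arithmetic, step +10.
Track B: 6, ?, 15, 21, 28, 36. Triangular numbers starting at T_3.
Track C: 36, 49, 64, 81, 100, 121. Consecutive squares n² from n = 6.
Track D: 37, 37, 37, 37, 37, 37. The constant sequence 37.
So the missing entry in track B is 10.

10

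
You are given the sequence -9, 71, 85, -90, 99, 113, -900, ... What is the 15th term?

197

The slot pattern repeats as ABB (period 3), so there are 2 interleaved tracks.
Track A = -9, -90, -900: a geometric progression (common ratio 10).
Track B = 71, 85, 99, 113: adding 14 each time.
Position 15 falls in track B as its term 10, giving 197.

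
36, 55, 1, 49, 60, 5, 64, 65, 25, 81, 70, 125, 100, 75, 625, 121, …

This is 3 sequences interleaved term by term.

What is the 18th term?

Split by position mod 3: positions 1, 4, 7, … form one track, and each other residue class forms its own.
Track A: 36, 49, 64, 81, 100, 121 — perfect squares starting at 6².
Track B: 55, 60, 65, 70, 75 — arithmetic, step +5.
Track C: 1, 5, 25, 125, 625 — powers of 5.
Position 18 falls in track C as its term 6, giving 3125.

3125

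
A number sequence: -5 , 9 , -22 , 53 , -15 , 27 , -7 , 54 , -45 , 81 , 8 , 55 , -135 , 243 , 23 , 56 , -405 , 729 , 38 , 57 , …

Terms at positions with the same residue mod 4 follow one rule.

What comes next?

-1215

Split by position mod 4: positions 1, 5, 9, … form one track, and each other residue class forms its own.
Subsequence A is -5, -15, -45, -135, -405, which is geometric with ratio 3.
Subsequence B is 9, 27, 81, 243, 729, which is powers 3^2, 3^3, 3^4, ….
Subsequence C is -22, -7, 8, 23, 38, which is arithmetic, step +15.
Subsequence D is 53, 54, 55, 56, 57, which is adding 1 each time.
Position 21 falls in subsequence A as its term 6, giving -1215.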